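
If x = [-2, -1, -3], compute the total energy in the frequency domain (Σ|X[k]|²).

Parseval: Σ|x[n]|² = (1/N)Σ|X[k]|², so Σ|X[k]|² = N·Σ|x[n]|² = 3·14.0000

Σ|X[k]|² = N·Σ|x[n]|² = 3·14.0000 = 42.0000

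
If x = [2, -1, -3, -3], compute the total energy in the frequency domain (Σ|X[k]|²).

Parseval: Σ|x[n]|² = (1/N)Σ|X[k]|², so Σ|X[k]|² = N·Σ|x[n]|² = 4·23.0000

Σ|X[k]|² = N·Σ|x[n]|² = 4·23.0000 = 92.0000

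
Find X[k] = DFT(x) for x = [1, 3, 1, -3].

X[k] = Σ(n=0 to 3) x[n] · ω_4^(nk)
where ω_4 = e^(-2πi/4)

Computing each X[k]:
X[0] = 2
X[1] = -6i
X[2] = 2
X[3] = 6i

X = [2, -6i, 2, 6i]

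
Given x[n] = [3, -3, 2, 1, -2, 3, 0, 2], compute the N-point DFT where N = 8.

X[k] = Σ(n=0 to 7) x[n] · ω_8^(nk)
where ω_8 = e^(-2πi/8)

Computing each X[k]:
X[0] = 6
X[1] = 1.4645+2.9497i
X[2] = -1+3i
X[3] = 8.5355+6.9497i
X[4] = 0
X[5] = 8.5355-6.9497i
X[6] = -1-3i
X[7] = 1.4645-2.9497i

X = [6, 1.4645+2.9497i, -1+3i, 8.5355+6.9497i, 0, 8.5355-6.9497i, -1-3i, 1.4645-2.9497i]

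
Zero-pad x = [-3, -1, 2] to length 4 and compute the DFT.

Original 3-point DFT: [-2, -3.5000+2.5981i, -3.5000-2.5981i]
Zero-padded 4-point DFT provides frequency interpolation.

DFT_4([x, 0, ...]) = [-2, -5+1i, 0, -5-1i]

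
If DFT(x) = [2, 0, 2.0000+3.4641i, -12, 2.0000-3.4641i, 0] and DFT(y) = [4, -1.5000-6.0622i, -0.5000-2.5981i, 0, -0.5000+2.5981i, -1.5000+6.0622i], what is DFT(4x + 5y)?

By linearity: DFT(4x + 5y) = 4·DFT(x) + 5·DFT(y)
= 4·[2, 0, 2.0000+3.4641i, -12, 2.0000-3.4641i, 0] + 5·[4, -1.5000-6.0622i, -0.5000-2.5981i, 0, -0.5000+2.5981i, -1.5000+6.0622i]

Computing element-wise:
Z[0] = 4·(2) + 5·(4) = 28
Z[1] = 4·(0) + 5·(-1.5000-6.0622i) = -7.5000-30.3110i
Z[2] = 4·(2.0000+3.4641i) + 5·(-0.5000-2.5981i) = 5.5000+0.8659i
Z[3] = 4·(-12) + 5·(0) = -48
Z[4] = 4·(2.0000-3.4641i) + 5·(-0.5000+2.5981i) = 5.5000-0.8659i
Z[5] = 4·(0) + 5·(-1.5000+6.0622i) = -7.5000+30.3110i

DFT(4x + 5y) = 4·X + 5·Y = [28, -7.5000-30.3110i, 5.5000+0.8659i, -48, 5.5000-0.8659i, -7.5000+30.3110i]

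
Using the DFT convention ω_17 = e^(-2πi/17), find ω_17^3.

ω_17^3 = e^(-2πi·3/17)
= cos(-2π·3/17) + i·sin(-2π·3/17)
= cos(-6π/17) + i·sin(-6π/17)

ω_17^3 = cos(-6π/17) + i·sin(-6π/17) = 0.4457-0.8952i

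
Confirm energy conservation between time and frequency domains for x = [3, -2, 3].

Time domain:
Σ|x[n]|² = |3|² + |-2|² + |3|² = 22.0000

Frequency domain:
(1/3)Σ|X[k]|² = (1/3)(|4|² + |2.5000+4.3301i|² + |2.5000-4.3301i|²) = (1/3)·66.0000 = 22.0000

Both sides agree, confirming Parseval's theorem.

Σ|x[n]|² = (1/N)Σ|X[k]|² = 22.0000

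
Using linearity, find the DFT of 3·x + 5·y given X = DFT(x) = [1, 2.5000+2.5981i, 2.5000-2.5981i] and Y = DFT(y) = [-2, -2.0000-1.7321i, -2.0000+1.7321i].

By linearity: DFT(3x + 5y) = 3·DFT(x) + 5·DFT(y)
= 3·[1, 2.5000+2.5981i, 2.5000-2.5981i] + 5·[-2, -2.0000-1.7321i, -2.0000+1.7321i]

Computing element-wise:
Z[0] = 3·(1) + 5·(-2) = -7
Z[1] = 3·(2.5000+2.5981i) + 5·(-2.0000-1.7321i) = -2.5000-0.8662i
Z[2] = 3·(2.5000-2.5981i) + 5·(-2.0000+1.7321i) = -2.5000+0.8662i

DFT(3x + 5y) = 3·X + 5·Y = [-7, -2.5000-0.8662i, -2.5000+0.8662i]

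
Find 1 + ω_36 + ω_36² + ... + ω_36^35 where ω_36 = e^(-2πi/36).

Sum of all nth roots of unity equals 0 for n > 1 (geometric series with r ≠ 1).

0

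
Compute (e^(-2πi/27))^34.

Since ω_27^27 = 1, powers reduce modulo 27.
34 mod 27 = 7
So ω_27^34 = ω_27^7 = e^(-2πi·7/27)

ω_27^34 = ω_27^7 = -0.0581-0.9983i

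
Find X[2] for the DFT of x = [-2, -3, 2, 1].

X[2] = Σ(n=0 to 3) x[n] · ω_4^(2n) where ω_4 = e^(-2πi/4)
= (-2)·ω_4^0 + (-3)·ω_4^2 + (2)·ω_4^4 + (1)·ω_4^6

X[2] = 2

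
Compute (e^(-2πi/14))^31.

Since ω_14^14 = 1, powers reduce modulo 14.
31 mod 14 = 3
So ω_14^31 = ω_14^3 = e^(-2πi·3/14)

ω_14^31 = ω_14^3 = 0.2225-0.9749i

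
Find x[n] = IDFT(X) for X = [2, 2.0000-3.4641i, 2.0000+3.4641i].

x[n] = (1/3) Σ(k=0 to 2) X[k] · e^(2πikn/3)

Computing each x[n]:
x[0] = 2
x[1] = 2
x[2] = -2

x = [2, 2, -2]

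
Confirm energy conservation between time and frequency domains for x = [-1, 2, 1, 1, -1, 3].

Time domain:
Σ|x[n]|² = |-1|² + |2|² + |1|² + |1|² + |-1|² + |3|² = 17.0000

Frequency domain:
(1/6)Σ|X[k]|² = (1/6)(|5|² + |0.5000-0.8660i|² + |-2.5000+2.5981i|² + |-7|² + |-2.5000-2.5981i|² + |0.5000+0.8660i|²) = (1/6)·102.0000 = 17.0000

Both sides agree, confirming Parseval's theorem.

Σ|x[n]|² = (1/N)Σ|X[k]|² = 17.0000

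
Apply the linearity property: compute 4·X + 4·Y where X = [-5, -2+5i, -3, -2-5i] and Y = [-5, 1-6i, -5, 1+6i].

By linearity: DFT(4x + 4y) = 4·DFT(x) + 4·DFT(y)
= 4·[-5, -2+5i, -3, -2-5i] + 4·[-5, 1-6i, -5, 1+6i]

Computing element-wise:
Z[0] = 4·(-5) + 4·(-5) = -40
Z[1] = 4·(-2+5i) + 4·(1-6i) = -4-4i
Z[2] = 4·(-3) + 4·(-5) = -32
Z[3] = 4·(-2-5i) + 4·(1+6i) = -4+4i

DFT(4x + 4y) = 4·X + 4·Y = [-40, -4-4i, -32, -4+4i]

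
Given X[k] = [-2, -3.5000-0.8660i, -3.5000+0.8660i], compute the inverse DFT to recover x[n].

x[n] = (1/3) Σ(k=0 to 2) X[k] · e^(2πikn/3)

Computing each x[n]:
x[0] = -3
x[1] = 1
x[2] = 0

x = [-3, 1, 0]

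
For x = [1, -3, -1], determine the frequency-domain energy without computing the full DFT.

Parseval: Σ|x[n]|² = (1/N)Σ|X[k]|², so Σ|X[k]|² = N·Σ|x[n]|² = 3·11.0000

Σ|X[k]|² = N·Σ|x[n]|² = 3·11.0000 = 33.0000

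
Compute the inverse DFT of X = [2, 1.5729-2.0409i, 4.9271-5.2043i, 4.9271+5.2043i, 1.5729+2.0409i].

x[n] = (1/5) Σ(k=0 to 4) X[k] · e^(2πikn/5)

Computing each x[n]:
x[0] = 3
x[1] = 1
x[2] = -1
x[3] = 2
x[4] = -3

x = [3, 1, -1, 2, -3]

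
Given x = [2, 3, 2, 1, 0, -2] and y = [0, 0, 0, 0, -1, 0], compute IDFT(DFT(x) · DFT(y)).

(x ⊛ y)[n] = Σ(m=0 to 5) x[m] · y[(n-m) mod 6]

Computing each output sample:
(x ⊛ y)[0] = -2
(x ⊛ y)[1] = -1
(x ⊛ y)[2] = 0
(x ⊛ y)[3] = 2
(x ⊛ y)[4] = -2
(x ⊛ y)[5] = -3

x ⊛ y = [-2, -1, 0, 2, -2, -3]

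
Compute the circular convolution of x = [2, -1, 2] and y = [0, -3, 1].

(x ⊛ y)[n] = Σ(m=0 to 2) x[m] · y[(n-m) mod 3]

Computing each output sample:
(x ⊛ y)[0] = -7
(x ⊛ y)[1] = -4
(x ⊛ y)[2] = 5

x ⊛ y = [-7, -4, 5]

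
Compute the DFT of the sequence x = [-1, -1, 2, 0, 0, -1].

X[k] = Σ(n=0 to 5) x[n] · ω_6^(nk)
where ω_6 = e^(-2πi/6)

Computing each X[k]:
X[0] = -1
X[1] = -3.0000-1.7321i
X[2] = -1.0000+1.7321i
X[3] = 3
X[4] = -1.0000-1.7321i
X[5] = -3.0000+1.7321i

X = [-1, -3.0000-1.7321i, -1.0000+1.7321i, 3, -1.0000-1.7321i, -3.0000+1.7321i]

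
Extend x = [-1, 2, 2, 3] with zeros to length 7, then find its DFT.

Original 4-point DFT: [6, -3+1i, -4, -3-1i]
Zero-padded 7-point DFT provides frequency interpolation.

DFT_7([x, 0, ...]) = [6, -2.9010-4.8152i, -1.3765+1.2634i, -2.2225-2.2289i, -2.2225+2.2289i, -1.3765-1.2634i, -2.9010+4.8152i]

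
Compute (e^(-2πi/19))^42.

Since ω_19^19 = 1, powers reduce modulo 19.
42 mod 19 = 4
So ω_19^42 = ω_19^4 = e^(-2πi·4/19)

ω_19^42 = ω_19^4 = 0.2455-0.9694i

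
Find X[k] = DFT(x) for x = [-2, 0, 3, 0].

X[k] = Σ(n=0 to 3) x[n] · ω_4^(nk)
where ω_4 = e^(-2πi/4)

Computing each X[k]:
X[0] = 1
X[1] = -5
X[2] = 1
X[3] = -5

X = [1, -5, 1, -5]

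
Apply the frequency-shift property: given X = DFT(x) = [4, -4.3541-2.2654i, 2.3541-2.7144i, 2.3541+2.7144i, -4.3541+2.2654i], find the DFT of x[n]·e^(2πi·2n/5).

Modulation property: DFT(ω_5^(-2n)·x[n]) = X[(k-2) mod 5], so circularly shift X by 2 positions.

X[k-2] = [2.3541+2.7144i, -4.3541+2.2654i, 4, -4.3541-2.2654i, 2.3541-2.7144i]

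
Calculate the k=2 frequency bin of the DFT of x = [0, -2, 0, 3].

X[2] = Σ(n=0 to 3) x[n] · ω_4^(2n) where ω_4 = e^(-2πi/4)
= (0)·ω_4^0 + (-2)·ω_4^2 + (0)·ω_4^4 + (3)·ω_4^6

X[2] = -1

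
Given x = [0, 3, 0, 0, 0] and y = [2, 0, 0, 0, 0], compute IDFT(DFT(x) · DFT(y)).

(x ⊛ y)[n] = Σ(m=0 to 4) x[m] · y[(n-m) mod 5]

Computing each output sample:
(x ⊛ y)[0] = 0
(x ⊛ y)[1] = 6
(x ⊛ y)[2] = 0
(x ⊛ y)[3] = 0
(x ⊛ y)[4] = 0

x ⊛ y = [0, 6, 0, 0, 0]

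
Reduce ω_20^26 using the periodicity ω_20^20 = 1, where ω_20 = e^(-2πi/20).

Since ω_20^20 = 1, powers reduce modulo 20.
26 mod 20 = 6
So ω_20^26 = ω_20^6 = e^(-2πi·6/20)

ω_20^26 = ω_20^6 = -0.3090-0.9511i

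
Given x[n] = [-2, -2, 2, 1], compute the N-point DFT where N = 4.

X[k] = Σ(n=0 to 3) x[n] · ω_4^(nk)
where ω_4 = e^(-2πi/4)

Computing each X[k]:
X[0] = -1
X[1] = -4+3i
X[2] = 1
X[3] = -4-3i

X = [-1, -4+3i, 1, -4-3i]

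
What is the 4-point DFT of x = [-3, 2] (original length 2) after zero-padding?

Original 2-point DFT: [-1, -5]
Zero-padded 4-point DFT provides frequency interpolation.

DFT_4([x, 0, ...]) = [-1, -3-2i, -5, -3+2i]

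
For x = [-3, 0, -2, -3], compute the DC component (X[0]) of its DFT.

X[0] = Σ(n=0 to 3) x[n] · ω_4^0 = Σ x[n]
= (-3) + (0) + (-2) + (-3)

X[0] = -8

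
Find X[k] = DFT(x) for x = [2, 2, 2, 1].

X[k] = Σ(n=0 to 3) x[n] · ω_4^(nk)
where ω_4 = e^(-2πi/4)

Computing each X[k]:
X[0] = 7
X[1] = -1i
X[2] = 1
X[3] = 1i

X = [7, -1i, 1, 1i]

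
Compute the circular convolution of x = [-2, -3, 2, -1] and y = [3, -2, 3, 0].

(x ⊛ y)[n] = Σ(m=0 to 3) x[m] · y[(n-m) mod 4]

Computing each output sample:
(x ⊛ y)[0] = 2
(x ⊛ y)[1] = -8
(x ⊛ y)[2] = 6
(x ⊛ y)[3] = -16

x ⊛ y = [2, -8, 6, -16]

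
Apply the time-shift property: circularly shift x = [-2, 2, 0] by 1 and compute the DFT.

Time shift by 1: X_shifted[k] = ω_3^(1k) · X[k]
Shifted x = [0, -2, 2]

DFT(x[n-1]) = [0, 3.4641i, -3.4641i]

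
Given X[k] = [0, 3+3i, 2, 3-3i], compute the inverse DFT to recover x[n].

x[n] = (1/4) Σ(k=0 to 3) X[k] · e^(2πikn/4)

Computing each x[n]:
x[0] = 2
x[1] = -2
x[2] = -1
x[3] = 1

x = [2, -2, -1, 1]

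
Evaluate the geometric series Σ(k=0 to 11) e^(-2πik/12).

Sum of all nth roots of unity equals 0 for n > 1 (geometric series with r ≠ 1).

0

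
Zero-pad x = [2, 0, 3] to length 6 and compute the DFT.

Original 3-point DFT: [5, 0.5000+2.5981i, 0.5000-2.5981i]
Zero-padded 6-point DFT provides frequency interpolation.

DFT_6([x, 0, ...]) = [5, 0.5000-2.5981i, 0.5000+2.5981i, 5, 0.5000-2.5981i, 0.5000+2.5981i]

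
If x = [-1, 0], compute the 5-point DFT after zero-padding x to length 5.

Original 2-point DFT: [-1, -1]
Zero-padded 5-point DFT provides frequency interpolation.

DFT_5([x, 0, ...]) = [-1, -1, -1, -1, -1]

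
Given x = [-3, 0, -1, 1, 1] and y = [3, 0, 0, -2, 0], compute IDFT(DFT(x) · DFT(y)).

(x ⊛ y)[n] = Σ(m=0 to 4) x[m] · y[(n-m) mod 5]

Computing each output sample:
(x ⊛ y)[0] = -7
(x ⊛ y)[1] = -2
(x ⊛ y)[2] = -5
(x ⊛ y)[3] = 9
(x ⊛ y)[4] = 3

x ⊛ y = [-7, -2, -5, 9, 3]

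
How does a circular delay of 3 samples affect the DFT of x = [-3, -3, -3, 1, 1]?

Time shift by 3: X_shifted[k] = ω_5^(3k) · X[k]
Shifted x = [-3, 1, 1, -3, -3]

DFT(x[n-3]) = [-7, -2.0000-6.1554i, -2.0000+1.4531i, -2.0000-1.4531i, -2.0000+6.1554i]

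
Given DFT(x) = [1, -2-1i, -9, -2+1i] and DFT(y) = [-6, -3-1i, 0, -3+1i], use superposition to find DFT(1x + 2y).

By linearity: DFT(1x + 2y) = 1·DFT(x) + 2·DFT(y)
= 1·[1, -2-1i, -9, -2+1i] + 2·[-6, -3-1i, 0, -3+1i]

Computing element-wise:
Z[0] = 1·(1) + 2·(-6) = -11
Z[1] = 1·(-2-1i) + 2·(-3-1i) = -8-3i
Z[2] = 1·(-9) + 2·(0) = -9
Z[3] = 1·(-2+1i) + 2·(-3+1i) = -8+3i

DFT(1x + 2y) = 1·X + 2·Y = [-11, -8-3i, -9, -8+3i]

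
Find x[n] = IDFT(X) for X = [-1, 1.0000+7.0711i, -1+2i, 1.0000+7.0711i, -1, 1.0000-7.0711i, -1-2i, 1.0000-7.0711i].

x[n] = (1/8) Σ(k=0 to 7) X[k] · e^(2πikn/8)

Computing each x[n]:
x[0] = 0
x[1] = -3
x[2] = 0
x[3] = -2
x[4] = -1
x[5] = 2
x[6] = 0
x[7] = 3

x = [0, -3, 0, -2, -1, 2, 0, 3]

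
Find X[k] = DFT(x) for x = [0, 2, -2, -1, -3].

X[k] = Σ(n=0 to 4) x[n] · ω_5^(nk)
where ω_5 = e^(-2πi/5)

Computing each X[k]:
X[0] = -4
X[1] = 2.1180-4.1675i
X[2] = -0.1180-3.8900i
X[3] = -0.1180+3.8900i
X[4] = 2.1180+4.1675i

X = [-4, 2.1180-4.1675i, -0.1180-3.8900i, -0.1180+3.8900i, 2.1180+4.1675i]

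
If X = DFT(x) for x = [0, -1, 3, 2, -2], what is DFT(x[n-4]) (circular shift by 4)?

Time shift by 4: X_shifted[k] = ω_5^(4k) · X[k]
Shifted x = [-1, 3, 2, -2, 0]

DFT(x[n-4]) = [2, -0.0729-5.2043i, -3.4271+2.0409i, -3.4271-2.0409i, -0.0729+5.2043i]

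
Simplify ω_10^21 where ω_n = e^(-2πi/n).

Since ω_10^10 = 1, powers reduce modulo 10.
21 mod 10 = 1
So ω_10^21 = ω_10^1 = e^(-2πi·1/10)

ω_10^21 = ω_10^1 = 0.8090-0.5878i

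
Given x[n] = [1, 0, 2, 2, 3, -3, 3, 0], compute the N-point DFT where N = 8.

X[k] = Σ(n=0 to 7) x[n] · ω_8^(nk)
where ω_8 = e^(-2πi/8)

Computing each X[k]:
X[0] = 8
X[1] = -1.2929-2.5355i
X[2] = -1+5i
X[3] = -2.7071-4.5355i
X[4] = 10
X[5] = -2.7071+4.5355i
X[6] = -1-5i
X[7] = -1.2929+2.5355i

X = [8, -1.2929-2.5355i, -1+5i, -2.7071-4.5355i, 10, -2.7071+4.5355i, -1-5i, -1.2929+2.5355i]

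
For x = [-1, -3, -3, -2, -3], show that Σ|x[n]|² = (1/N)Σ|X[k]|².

Time domain:
Σ|x[n]|² = |-1|² + |-3|² + |-3|² + |-2|² + |-3|² = 32.0000

Frequency domain:
(1/5)Σ|X[k]|² = (1/5)(|-12|² + |1.1910+0.5878i|² + |2.3090-0.9511i|² + |2.3090+0.9511i|² + |1.1910-0.5878i|²) = (1/5)·160.0000 = 32.0000

Both sides agree, confirming Parseval's theorem.

Σ|x[n]|² = (1/N)Σ|X[k]|² = 32.0000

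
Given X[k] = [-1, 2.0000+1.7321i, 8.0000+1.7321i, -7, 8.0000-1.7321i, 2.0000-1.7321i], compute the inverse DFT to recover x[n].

x[n] = (1/6) Σ(k=0 to 5) X[k] · e^(2πikn/6)

Computing each x[n]:
x[0] = 2
x[1] = -1
x[2] = -3
x[3] = 3
x[4] = -3
x[5] = 1

x = [2, -1, -3, 3, -3, 1]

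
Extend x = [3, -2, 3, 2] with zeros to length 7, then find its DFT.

Original 4-point DFT: [6, 4i, 6, -4i]
Zero-padded 7-point DFT provides frequency interpolation.

DFT_7([x, 0, ...]) = [6, -0.7165-2.2289i, 1.9891+4.8152i, 6.2274+1.2634i, 6.2274-1.2634i, 1.9891-4.8152i, -0.7165+2.2289i]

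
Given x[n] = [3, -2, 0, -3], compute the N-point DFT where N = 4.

X[k] = Σ(n=0 to 3) x[n] · ω_4^(nk)
where ω_4 = e^(-2πi/4)

Computing each X[k]:
X[0] = -2
X[1] = 3-1i
X[2] = 8
X[3] = 3+1i

X = [-2, 3-1i, 8, 3+1i]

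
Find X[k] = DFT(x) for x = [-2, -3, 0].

X[k] = Σ(n=0 to 2) x[n] · ω_3^(nk)
where ω_3 = e^(-2πi/3)

Computing each X[k]:
X[0] = -5
X[1] = -0.5000+2.5981i
X[2] = -0.5000-2.5981i

X = [-5, -0.5000+2.5981i, -0.5000-2.5981i]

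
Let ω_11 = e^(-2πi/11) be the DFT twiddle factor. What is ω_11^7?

ω_11^7 = e^(-2πi·7/11)
= cos(-2π·7/11) + i·sin(-2π·7/11)
= cos(-14π/11) + i·sin(-14π/11)

ω_11^7 = cos(-14π/11) + i·sin(-14π/11) = -0.6549+0.7557i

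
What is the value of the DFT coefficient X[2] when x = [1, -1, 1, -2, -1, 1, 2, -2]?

X[2] = Σ(n=0 to 7) x[n] · ω_8^(2n) where ω_8 = e^(-2πi/8)
= (1)·ω_8^0 + (-1)·ω_8^2 + (1)·ω_8^4 + (-2)·ω_8^6 + (-1)·ω_8^8 + (1)·ω_8^10 + (2)·ω_8^12 + (-2)·ω_8^14

X[2] = -3-4i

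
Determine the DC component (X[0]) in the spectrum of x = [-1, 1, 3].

X[0] = Σ(n=0 to 2) x[n] · ω_3^0 = Σ x[n]
= (-1) + (1) + (3)

X[0] = 3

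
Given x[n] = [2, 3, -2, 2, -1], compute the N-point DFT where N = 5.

X[k] = Σ(n=0 to 4) x[n] · ω_5^(nk)
where ω_5 = e^(-2πi/5)

Computing each X[k]:
X[0] = 4
X[1] = 2.6180-1.4531i
X[2] = 0.3820-6.1554i
X[3] = 0.3820+6.1554i
X[4] = 2.6180+1.4531i

X = [4, 2.6180-1.4531i, 0.3820-6.1554i, 0.3820+6.1554i, 2.6180+1.4531i]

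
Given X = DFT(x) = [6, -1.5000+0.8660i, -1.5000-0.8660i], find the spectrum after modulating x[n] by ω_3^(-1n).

Modulation property: DFT(ω_3^(-1n)·x[n]) = X[(k-1) mod 3], so circularly shift X by 1 positions.

X[k-1] = [-1.5000-0.8660i, 6, -1.5000+0.8660i]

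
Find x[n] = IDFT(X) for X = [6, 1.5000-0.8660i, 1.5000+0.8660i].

x[n] = (1/3) Σ(k=0 to 2) X[k] · e^(2πikn/3)

Computing each x[n]:
x[0] = 3
x[1] = 2
x[2] = 1

x = [3, 2, 1]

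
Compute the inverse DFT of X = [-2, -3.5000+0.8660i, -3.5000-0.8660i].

x[n] = (1/3) Σ(k=0 to 2) X[k] · e^(2πikn/3)

Computing each x[n]:
x[0] = -3
x[1] = 0
x[2] = 1

x = [-3, 0, 1]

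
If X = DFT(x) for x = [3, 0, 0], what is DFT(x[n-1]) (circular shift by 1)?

Time shift by 1: X_shifted[k] = ω_3^(1k) · X[k]
Shifted x = [0, 3, 0]

DFT(x[n-1]) = [3, -1.5000-2.5981i, -1.5000+2.5981i]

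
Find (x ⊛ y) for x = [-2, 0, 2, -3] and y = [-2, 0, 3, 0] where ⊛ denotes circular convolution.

(x ⊛ y)[n] = Σ(m=0 to 3) x[m] · y[(n-m) mod 4]

Computing each output sample:
(x ⊛ y)[0] = 10
(x ⊛ y)[1] = -9
(x ⊛ y)[2] = -10
(x ⊛ y)[3] = 6

x ⊛ y = [10, -9, -10, 6]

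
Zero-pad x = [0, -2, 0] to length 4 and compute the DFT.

Original 3-point DFT: [-2, 1.0000+1.7321i, 1.0000-1.7321i]
Zero-padded 4-point DFT provides frequency interpolation.

DFT_4([x, 0, ...]) = [-2, 2i, 2, -2i]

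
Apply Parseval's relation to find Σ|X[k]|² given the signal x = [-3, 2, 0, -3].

Parseval: Σ|x[n]|² = (1/N)Σ|X[k]|², so Σ|X[k]|² = N·Σ|x[n]|² = 4·22.0000

Σ|X[k]|² = N·Σ|x[n]|² = 4·22.0000 = 88.0000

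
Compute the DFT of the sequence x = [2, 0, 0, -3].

X[k] = Σ(n=0 to 3) x[n] · ω_4^(nk)
where ω_4 = e^(-2πi/4)

Computing each X[k]:
X[0] = -1
X[1] = 2-3i
X[2] = 5
X[3] = 2+3i

X = [-1, 2-3i, 5, 2+3i]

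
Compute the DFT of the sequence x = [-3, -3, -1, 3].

X[k] = Σ(n=0 to 3) x[n] · ω_4^(nk)
where ω_4 = e^(-2πi/4)

Computing each X[k]:
X[0] = -4
X[1] = -2+6i
X[2] = -4
X[3] = -2-6i

X = [-4, -2+6i, -4, -2-6i]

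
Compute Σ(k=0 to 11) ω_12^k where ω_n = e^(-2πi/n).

Sum of all nth roots of unity equals 0 for n > 1 (geometric series with r ≠ 1).

0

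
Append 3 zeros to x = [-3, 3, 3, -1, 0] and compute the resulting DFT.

Original 5-point DFT: [2, -3.6910-5.2043i, -4.8090+2.0409i, -4.8090-2.0409i, -3.6910+5.2043i]
Zero-padded 8-point DFT provides frequency interpolation.

DFT_8([x, 0, ...]) = [2, -0.1716-4.4142i, -6-4i, -5.8284+1.5858i, -2, -5.8284-1.5858i, -6+4i, -0.1716+4.4142i]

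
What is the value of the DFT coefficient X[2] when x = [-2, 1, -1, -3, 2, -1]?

X[2] = Σ(n=0 to 5) x[n] · ω_6^(2n) where ω_6 = e^(-2πi/6)
= (-2)·ω_6^0 + (1)·ω_6^2 + (-1)·ω_6^4 + (-3)·ω_6^6 + (2)·ω_6^8 + (-1)·ω_6^10

X[2] = -5.5000-4.3301i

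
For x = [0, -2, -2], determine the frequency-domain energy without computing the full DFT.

Parseval: Σ|x[n]|² = (1/N)Σ|X[k]|², so Σ|X[k]|² = N·Σ|x[n]|² = 3·8.0000

Σ|X[k]|² = N·Σ|x[n]|² = 3·8.0000 = 24.0000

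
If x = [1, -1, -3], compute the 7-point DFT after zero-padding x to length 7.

Original 3-point DFT: [-3, 3.0000-1.7321i, 3.0000+1.7321i]
Zero-padded 7-point DFT provides frequency interpolation.

DFT_7([x, 0, ...]) = [-3, 1.0441+3.7066i, 3.9254-0.3267i, 0.0305-1.9116i, 0.0305+1.9116i, 3.9254+0.3267i, 1.0441-3.7066i]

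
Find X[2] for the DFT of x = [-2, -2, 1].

X[2] = Σ(n=0 to 2) x[n] · ω_3^(2n) where ω_3 = e^(-2πi/3)
= (-2)·ω_3^0 + (-2)·ω_3^2 + (1)·ω_3^4

X[2] = -1.5000-2.5981i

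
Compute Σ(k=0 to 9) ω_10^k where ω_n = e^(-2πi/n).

Sum of all nth roots of unity equals 0 for n > 1 (geometric series with r ≠ 1).

0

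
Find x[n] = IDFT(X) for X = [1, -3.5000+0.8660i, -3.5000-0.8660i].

x[n] = (1/3) Σ(k=0 to 2) X[k] · e^(2πikn/3)

Computing each x[n]:
x[0] = -2
x[1] = 1
x[2] = 2

x = [-2, 1, 2]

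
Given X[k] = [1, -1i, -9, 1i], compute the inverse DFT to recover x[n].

x[n] = (1/4) Σ(k=0 to 3) X[k] · e^(2πikn/4)

Computing each x[n]:
x[0] = -2
x[1] = 3
x[2] = -2
x[3] = 2

x = [-2, 3, -2, 2]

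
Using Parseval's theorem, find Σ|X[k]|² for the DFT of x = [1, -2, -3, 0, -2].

Parseval: Σ|x[n]|² = (1/N)Σ|X[k]|², so Σ|X[k]|² = N·Σ|x[n]|² = 5·18.0000

Σ|X[k]|² = N·Σ|x[n]|² = 5·18.0000 = 90.0000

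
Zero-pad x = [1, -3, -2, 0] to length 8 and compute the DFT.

Original 4-point DFT: [-4, 3+3i, 2, 3-3i]
Zero-padded 8-point DFT provides frequency interpolation.

DFT_8([x, 0, ...]) = [-4, -1.1213+4.1213i, 3+3i, 3.1213+0.1213i, 2, 3.1213-0.1213i, 3-3i, -1.1213-4.1213i]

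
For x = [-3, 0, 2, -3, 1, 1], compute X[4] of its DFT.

X[4] = Σ(n=0 to 5) x[n] · ω_6^(4n) where ω_6 = e^(-2πi/6)
= (-3)·ω_6^0 + (0)·ω_6^4 + (2)·ω_6^8 + (-3)·ω_6^12 + (1)·ω_6^16 + (1)·ω_6^20

X[4] = -8.0000-1.7321i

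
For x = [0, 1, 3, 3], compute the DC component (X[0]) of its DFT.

X[0] = Σ(n=0 to 3) x[n] · ω_4^0 = Σ x[n]
= (0) + (1) + (3) + (3)

X[0] = 7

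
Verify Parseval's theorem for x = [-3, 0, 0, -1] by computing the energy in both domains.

Time domain:
Σ|x[n]|² = |-3|² + |0|² + |0|² + |-1|² = 10.0000

Frequency domain:
(1/4)Σ|X[k]|² = (1/4)(|-4|² + |-3-1i|² + |-2|² + |-3+1i|²) = (1/4)·40.0000 = 10.0000

Both sides agree, confirming Parseval's theorem.

Σ|x[n]|² = (1/N)Σ|X[k]|² = 10.0000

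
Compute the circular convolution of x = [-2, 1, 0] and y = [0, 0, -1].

(x ⊛ y)[n] = Σ(m=0 to 2) x[m] · y[(n-m) mod 3]

Computing each output sample:
(x ⊛ y)[0] = -1
(x ⊛ y)[1] = 0
(x ⊛ y)[2] = 2

x ⊛ y = [-1, 0, 2]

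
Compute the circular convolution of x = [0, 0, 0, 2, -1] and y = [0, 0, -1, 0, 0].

(x ⊛ y)[n] = Σ(m=0 to 4) x[m] · y[(n-m) mod 5]

Computing each output sample:
(x ⊛ y)[0] = -2
(x ⊛ y)[1] = 1
(x ⊛ y)[2] = 0
(x ⊛ y)[3] = 0
(x ⊛ y)[4] = 0

x ⊛ y = [-2, 1, 0, 0, 0]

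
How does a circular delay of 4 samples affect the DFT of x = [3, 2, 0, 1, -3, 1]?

Time shift by 4: X_shifted[k] = ω_6^(4k) · X[k]
Shifted x = [0, 1, -3, 1, 3, 2]

DFT(x[n-4]) = [4, 0.5000+6.0622i, -0.5000-4.3301i, -4, -0.5000+4.3301i, 0.5000-6.0622i]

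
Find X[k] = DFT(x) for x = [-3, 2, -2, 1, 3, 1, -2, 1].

X[k] = Σ(n=0 to 7) x[n] · ω_8^(nk)
where ω_8 = e^(-2πi/8)

Computing each X[k]:
X[0] = 1
X[1] = -5.2929-0.7071i
X[2] = 4-1i
X[3] = -6.7071-0.7071i
X[4] = -9
X[5] = -6.7071+0.7071i
X[6] = 4+1i
X[7] = -5.2929+0.7071i

X = [1, -5.2929-0.7071i, 4-1i, -6.7071-0.7071i, -9, -6.7071+0.7071i, 4+1i, -5.2929+0.7071i]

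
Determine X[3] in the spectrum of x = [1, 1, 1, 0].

X[3] = Σ(n=0 to 3) x[n] · ω_4^(3n) where ω_4 = e^(-2πi/4)
= (1)·ω_4^0 + (1)·ω_4^3 + (1)·ω_4^6 + (0)·ω_4^9

X[3] = 1i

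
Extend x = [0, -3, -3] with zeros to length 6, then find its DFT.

Original 3-point DFT: [-6, 3, 3]
Zero-padded 6-point DFT provides frequency interpolation.

DFT_6([x, 0, ...]) = [-6, 5.1962i, 3, 0, 3, -5.1962i]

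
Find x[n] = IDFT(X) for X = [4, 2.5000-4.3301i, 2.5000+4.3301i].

x[n] = (1/3) Σ(k=0 to 2) X[k] · e^(2πikn/3)

Computing each x[n]:
x[0] = 3
x[1] = 3
x[2] = -2

x = [3, 3, -2]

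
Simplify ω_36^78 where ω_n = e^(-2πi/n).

Since ω_36^36 = 1, powers reduce modulo 36.
78 mod 36 = 6
So ω_36^78 = ω_36^6 = e^(-2πi·6/36)

ω_36^78 = ω_36^6 = 0.5000-0.8660i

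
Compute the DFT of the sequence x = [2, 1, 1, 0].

X[k] = Σ(n=0 to 3) x[n] · ω_4^(nk)
where ω_4 = e^(-2πi/4)

Computing each X[k]:
X[0] = 4
X[1] = 1-1i
X[2] = 2
X[3] = 1+1i

X = [4, 1-1i, 2, 1+1i]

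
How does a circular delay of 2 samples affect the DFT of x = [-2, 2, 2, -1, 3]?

Time shift by 2: X_shifted[k] = ω_5^(2k) · X[k]
Shifted x = [-1, 3, -2, 2, 2]

DFT(x[n-2]) = [4, 0.5451+1.4001i, -5.0451-4.3920i, -5.0451+4.3920i, 0.5451-1.4001i]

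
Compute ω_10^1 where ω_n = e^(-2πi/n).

ω_10^1 = e^(-2πi·1/10)
= cos(-2π·1/10) + i·sin(-2π·1/10)
= cos(-2π/10) + i·sin(-2π/10)

ω_10^1 = cos(-2π/10) + i·sin(-2π/10) = 0.8090-0.5878i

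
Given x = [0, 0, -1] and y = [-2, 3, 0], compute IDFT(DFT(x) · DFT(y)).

(x ⊛ y)[n] = Σ(m=0 to 2) x[m] · y[(n-m) mod 3]

Computing each output sample:
(x ⊛ y)[0] = -3
(x ⊛ y)[1] = 0
(x ⊛ y)[2] = 2

x ⊛ y = [-3, 0, 2]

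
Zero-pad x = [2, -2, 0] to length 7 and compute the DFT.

Original 3-point DFT: [0, 3.0000+1.7321i, 3.0000-1.7321i]
Zero-padded 7-point DFT provides frequency interpolation.

DFT_7([x, 0, ...]) = [0, 0.7530+1.5637i, 2.4450+1.9499i, 3.8019+0.8678i, 3.8019-0.8678i, 2.4450-1.9499i, 0.7530-1.5637i]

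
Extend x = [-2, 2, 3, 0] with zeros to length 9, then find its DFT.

Original 4-point DFT: [3, -5-2i, -1, -5+2i]
Zero-padded 9-point DFT provides frequency interpolation.

DFT_9([x, 0, ...]) = [3, 0.0530-4.2400i, -4.4718-2.9957i, -4.5000+0.8660i, -1.5813+1.2443i, -1.5813-1.2443i, -4.5000-0.8660i, -4.4718+2.9957i, 0.0530+4.2400i]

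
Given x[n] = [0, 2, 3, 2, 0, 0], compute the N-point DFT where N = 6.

X[k] = Σ(n=0 to 5) x[n] · ω_6^(nk)
where ω_6 = e^(-2πi/6)

Computing each X[k]:
X[0] = 7
X[1] = -2.5000-4.3301i
X[2] = -0.5000+0.8660i
X[3] = -1
X[4] = -0.5000-0.8660i
X[5] = -2.5000+4.3301i

X = [7, -2.5000-4.3301i, -0.5000+0.8660i, -1, -0.5000-0.8660i, -2.5000+4.3301i]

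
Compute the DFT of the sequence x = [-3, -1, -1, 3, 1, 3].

X[k] = Σ(n=0 to 5) x[n] · ω_6^(nk)
where ω_6 = e^(-2πi/6)

Computing each X[k]:
X[0] = 2
X[1] = -5.0000+5.1962i
X[2] = -1.0000+1.7321i
X[3] = -8
X[4] = -1.0000-1.7321i
X[5] = -5.0000-5.1962i

X = [2, -5.0000+5.1962i, -1.0000+1.7321i, -8, -1.0000-1.7321i, -5.0000-5.1962i]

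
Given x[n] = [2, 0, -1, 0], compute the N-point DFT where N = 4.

X[k] = Σ(n=0 to 3) x[n] · ω_4^(nk)
where ω_4 = e^(-2πi/4)

Computing each X[k]:
X[0] = 1
X[1] = 3
X[2] = 1
X[3] = 3

X = [1, 3, 1, 3]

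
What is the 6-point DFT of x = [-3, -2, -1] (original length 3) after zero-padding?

Original 3-point DFT: [-6, -1.5000+0.8660i, -1.5000-0.8660i]
Zero-padded 6-point DFT provides frequency interpolation.

DFT_6([x, 0, ...]) = [-6, -3.5000+2.5981i, -1.5000+0.8660i, -2, -1.5000-0.8660i, -3.5000-2.5981i]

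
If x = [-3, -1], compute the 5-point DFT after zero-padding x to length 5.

Original 2-point DFT: [-4, -2]
Zero-padded 5-point DFT provides frequency interpolation.

DFT_5([x, 0, ...]) = [-4, -3.3090+0.9511i, -2.1910+0.5878i, -2.1910-0.5878i, -3.3090-0.9511i]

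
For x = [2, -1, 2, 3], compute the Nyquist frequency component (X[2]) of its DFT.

X[2] = Σ(n=0 to 3) x[n] · ω_4^(2n) where ω_4 = e^(-2πi/4)
= (2)·ω_4^0 + (-1)·ω_4^2 + (2)·ω_4^4 + (3)·ω_4^6

X[2] = 2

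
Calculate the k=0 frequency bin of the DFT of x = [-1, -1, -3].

X[0] = Σ(n=0 to 2) x[n] · ω_3^0 = Σ x[n]
= (-1) + (-1) + (-3)

X[0] = -5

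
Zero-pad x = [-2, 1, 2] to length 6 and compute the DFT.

Original 3-point DFT: [1, -3.5000+0.8660i, -3.5000-0.8660i]
Zero-padded 6-point DFT provides frequency interpolation.

DFT_6([x, 0, ...]) = [1, -2.5000-2.5981i, -3.5000+0.8660i, -1, -3.5000-0.8660i, -2.5000+2.5981i]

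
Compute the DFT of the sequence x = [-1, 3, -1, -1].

X[k] = Σ(n=0 to 3) x[n] · ω_4^(nk)
where ω_4 = e^(-2πi/4)

Computing each X[k]:
X[0] = 0
X[1] = -4i
X[2] = -4
X[3] = 4i

X = [0, -4i, -4, 4i]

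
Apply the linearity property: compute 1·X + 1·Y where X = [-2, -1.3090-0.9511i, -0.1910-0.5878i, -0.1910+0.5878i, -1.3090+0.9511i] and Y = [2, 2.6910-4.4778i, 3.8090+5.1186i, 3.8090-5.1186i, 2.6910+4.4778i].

By linearity: DFT(1x + 1y) = 1·DFT(x) + 1·DFT(y)
= 1·[-2, -1.3090-0.9511i, -0.1910-0.5878i, -0.1910+0.5878i, -1.3090+0.9511i] + 1·[2, 2.6910-4.4778i, 3.8090+5.1186i, 3.8090-5.1186i, 2.6910+4.4778i]

Computing element-wise:
Z[0] = 1·(-2) + 1·(2) = 0
Z[1] = 1·(-1.3090-0.9511i) + 1·(2.6910-4.4778i) = 1.3820-5.4289i
Z[2] = 1·(-0.1910-0.5878i) + 1·(3.8090+5.1186i) = 3.6180+4.5308i
Z[3] = 1·(-0.1910+0.5878i) + 1·(3.8090-5.1186i) = 3.6180-4.5308i
Z[4] = 1·(-1.3090+0.9511i) + 1·(2.6910+4.4778i) = 1.3820+5.4289i

DFT(1x + 1y) = 1·X + 1·Y = [0, 1.3820-5.4289i, 3.6180+4.5308i, 3.6180-4.5308i, 1.3820+5.4289i]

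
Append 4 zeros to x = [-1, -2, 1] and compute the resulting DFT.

Original 3-point DFT: [-2, -0.5000+2.5981i, -0.5000-2.5981i]
Zero-padded 7-point DFT provides frequency interpolation.

DFT_7([x, 0, ...]) = [-2, -2.4695+0.5887i, -1.4559+2.3837i, 1.4254+1.6496i, 1.4254-1.6496i, -1.4559-2.3837i, -2.4695-0.5887i]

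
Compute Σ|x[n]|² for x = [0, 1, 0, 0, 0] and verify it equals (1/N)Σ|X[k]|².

Time domain:
Σ|x[n]|² = |0|² + |1|² + |0|² + |0|² + |0|² = 1.0000

Frequency domain:
(1/5)Σ|X[k]|² = (1/5)(|1|² + |0.3090-0.9511i|² + |-0.8090-0.5878i|² + |-0.8090+0.5878i|² + |0.3090+0.9511i|²) = (1/5)·5.0000 = 1.0000

Both sides agree, confirming Parseval's theorem.

Σ|x[n]|² = (1/N)Σ|X[k]|² = 1.0000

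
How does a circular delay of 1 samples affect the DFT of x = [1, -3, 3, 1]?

Time shift by 1: X_shifted[k] = ω_4^(1k) · X[k]
Shifted x = [1, 1, -3, 3]

DFT(x[n-1]) = [2, 4+2i, -6, 4-2i]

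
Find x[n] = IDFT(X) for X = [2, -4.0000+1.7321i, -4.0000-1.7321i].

x[n] = (1/3) Σ(k=0 to 2) X[k] · e^(2πikn/3)

Computing each x[n]:
x[0] = -2
x[1] = 1
x[2] = 3

x = [-2, 1, 3]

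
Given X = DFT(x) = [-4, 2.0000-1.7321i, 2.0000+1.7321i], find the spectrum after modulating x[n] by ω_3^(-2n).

Modulation property: DFT(ω_3^(-2n)·x[n]) = X[(k-2) mod 3], so circularly shift X by 2 positions.

X[k-2] = [2.0000-1.7321i, 2.0000+1.7321i, -4]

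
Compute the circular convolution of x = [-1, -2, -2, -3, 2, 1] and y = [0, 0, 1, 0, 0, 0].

(x ⊛ y)[n] = Σ(m=0 to 5) x[m] · y[(n-m) mod 6]

Computing each output sample:
(x ⊛ y)[0] = 2
(x ⊛ y)[1] = 1
(x ⊛ y)[2] = -1
(x ⊛ y)[3] = -2
(x ⊛ y)[4] = -2
(x ⊛ y)[5] = -3

x ⊛ y = [2, 1, -1, -2, -2, -3]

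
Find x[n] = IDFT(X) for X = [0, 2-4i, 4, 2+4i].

x[n] = (1/4) Σ(k=0 to 3) X[k] · e^(2πikn/4)

Computing each x[n]:
x[0] = 2
x[1] = 1
x[2] = 0
x[3] = -3

x = [2, 1, 0, -3]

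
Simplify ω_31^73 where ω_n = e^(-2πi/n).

Since ω_31^31 = 1, powers reduce modulo 31.
73 mod 31 = 11
So ω_31^73 = ω_31^11 = e^(-2πi·11/31)

ω_31^73 = ω_31^11 = -0.6121-0.7908i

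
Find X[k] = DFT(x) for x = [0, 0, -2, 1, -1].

X[k] = Σ(n=0 to 4) x[n] · ω_5^(nk)
where ω_5 = e^(-2πi/5)

Computing each X[k]:
X[0] = -2
X[1] = 0.5000+0.8123i
X[2] = 0.5000-3.4410i
X[3] = 0.5000+3.4410i
X[4] = 0.5000-0.8123i

X = [-2, 0.5000+0.8123i, 0.5000-3.4410i, 0.5000+3.4410i, 0.5000-0.8123i]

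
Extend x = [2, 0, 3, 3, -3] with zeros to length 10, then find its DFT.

Original 5-point DFT: [5, -3.7812-2.8532i, 6.2812-1.7634i, 6.2812+1.7634i, -3.7812+2.8532i]
Zero-padded 10-point DFT provides frequency interpolation.

DFT_10([x, 0, ...]) = [5, 4.4271-3.9430i, -3.7812-2.8532i, 1.0729+6.3799i, 6.2812-1.7634i, -1, 6.2812+1.7634i, 1.0729-6.3799i, -3.7812+2.8532i, 4.4271+3.9430i]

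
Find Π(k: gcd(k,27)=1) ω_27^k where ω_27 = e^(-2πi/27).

The primitive 27th roots of unity are ω_27^k for k coprime to 27: k ∈ {1, 2, 4, 5, 7, 8, 10, 11, 13, 14, 16, 17, 19, 20, 22, 23, 25, 26}
Their product equals the constant term of the cyclotomic polynomial Φ_27(x) up to sign.
For n ≥ 3, the product of all primitive nth roots of unity is 1. (For n=1 it is 1; for n=2 it is -1.)

1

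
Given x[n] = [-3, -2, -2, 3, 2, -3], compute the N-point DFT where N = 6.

X[k] = Σ(n=0 to 5) x[n] · ω_6^(nk)
where ω_6 = e^(-2πi/6)

Computing each X[k]:
X[0] = -5
X[1] = -8.5000+2.5981i
X[2] = 2.5000-4.3301i
X[3] = -1
X[4] = 2.5000+4.3301i
X[5] = -8.5000-2.5981i

X = [-5, -8.5000+2.5981i, 2.5000-4.3301i, -1, 2.5000+4.3301i, -8.5000-2.5981i]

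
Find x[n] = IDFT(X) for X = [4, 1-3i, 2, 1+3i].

x[n] = (1/4) Σ(k=0 to 3) X[k] · e^(2πikn/4)

Computing each x[n]:
x[0] = 2
x[1] = 2
x[2] = 1
x[3] = -1

x = [2, 2, 1, -1]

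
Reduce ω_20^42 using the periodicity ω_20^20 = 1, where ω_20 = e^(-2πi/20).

Since ω_20^20 = 1, powers reduce modulo 20.
42 mod 20 = 2
So ω_20^42 = ω_20^2 = e^(-2πi·2/20)

ω_20^42 = ω_20^2 = 0.8090-0.5878i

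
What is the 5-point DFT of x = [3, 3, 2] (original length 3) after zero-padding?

Original 3-point DFT: [8, 0.5000-0.8660i, 0.5000+0.8660i]
Zero-padded 5-point DFT provides frequency interpolation.

DFT_5([x, 0, ...]) = [8, 2.3090-4.0287i, 1.1910+0.1388i, 1.1910-0.1388i, 2.3090+4.0287i]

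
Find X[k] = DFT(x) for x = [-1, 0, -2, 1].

X[k] = Σ(n=0 to 3) x[n] · ω_4^(nk)
where ω_4 = e^(-2πi/4)

Computing each X[k]:
X[0] = -2
X[1] = 1+1i
X[2] = -4
X[3] = 1-1i

X = [-2, 1+1i, -4, 1-1i]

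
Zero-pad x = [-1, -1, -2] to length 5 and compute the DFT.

Original 3-point DFT: [-4, 0.5000-0.8660i, 0.5000+0.8660i]
Zero-padded 5-point DFT provides frequency interpolation.

DFT_5([x, 0, ...]) = [-4, 0.3090+2.1266i, -0.8090-1.3143i, -0.8090+1.3143i, 0.3090-2.1266i]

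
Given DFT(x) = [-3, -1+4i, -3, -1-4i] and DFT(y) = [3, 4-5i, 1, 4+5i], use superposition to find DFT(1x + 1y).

By linearity: DFT(1x + 1y) = 1·DFT(x) + 1·DFT(y)
= 1·[-3, -1+4i, -3, -1-4i] + 1·[3, 4-5i, 1, 4+5i]

Computing element-wise:
Z[0] = 1·(-3) + 1·(3) = 0
Z[1] = 1·(-1+4i) + 1·(4-5i) = 3-1i
Z[2] = 1·(-3) + 1·(1) = -2
Z[3] = 1·(-1-4i) + 1·(4+5i) = 3+1i

DFT(1x + 1y) = 1·X + 1·Y = [0, 3-1i, -2, 3+1i]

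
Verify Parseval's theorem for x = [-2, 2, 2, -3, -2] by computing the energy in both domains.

Time domain:
Σ|x[n]|² = |-2|² + |2|² + |2|² + |-3|² + |-2|² = 25.0000

Frequency domain:
(1/5)Σ|X[k]|² = (1/5)(|-3|² + |-1.1910-6.7432i|² + |-2.3090+2.4041i|² + |-2.3090-2.4041i|² + |-1.1910+6.7432i|²) = (1/5)·125.0000 = 25.0000

Both sides agree, confirming Parseval's theorem.

Σ|x[n]|² = (1/N)Σ|X[k]|² = 25.0000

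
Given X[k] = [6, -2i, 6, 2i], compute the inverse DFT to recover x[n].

x[n] = (1/4) Σ(k=0 to 3) X[k] · e^(2πikn/4)

Computing each x[n]:
x[0] = 3
x[1] = 1
x[2] = 3
x[3] = -1

x = [3, 1, 3, -1]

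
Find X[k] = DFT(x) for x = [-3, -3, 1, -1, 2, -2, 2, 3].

X[k] = Σ(n=0 to 7) x[n] · ω_8^(nk)
where ω_8 = e^(-2πi/8)

Computing each X[k]:
X[0] = -1
X[1] = -2.8787+4.5355i
X[2] = -4+7i
X[3] = -7.1213+2.5355i
X[4] = 5
X[5] = -7.1213-2.5355i
X[6] = -4-7i
X[7] = -2.8787-4.5355i

X = [-1, -2.8787+4.5355i, -4+7i, -7.1213+2.5355i, 5, -7.1213-2.5355i, -4-7i, -2.8787-4.5355i]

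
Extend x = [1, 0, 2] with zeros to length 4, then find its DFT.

Original 3-point DFT: [3, 1.7321i, -1.7321i]
Zero-padded 4-point DFT provides frequency interpolation.

DFT_4([x, 0, ...]) = [3, -1, 3, -1]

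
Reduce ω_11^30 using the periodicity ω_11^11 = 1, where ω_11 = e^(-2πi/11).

Since ω_11^11 = 1, powers reduce modulo 11.
30 mod 11 = 8
So ω_11^30 = ω_11^8 = e^(-2πi·8/11)

ω_11^30 = ω_11^8 = -0.1423+0.9898i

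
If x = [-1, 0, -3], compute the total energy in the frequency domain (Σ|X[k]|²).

Parseval: Σ|x[n]|² = (1/N)Σ|X[k]|², so Σ|X[k]|² = N·Σ|x[n]|² = 3·10.0000

Σ|X[k]|² = N·Σ|x[n]|² = 3·10.0000 = 30.0000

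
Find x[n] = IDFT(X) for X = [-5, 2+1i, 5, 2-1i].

x[n] = (1/4) Σ(k=0 to 3) X[k] · e^(2πikn/4)

Computing each x[n]:
x[0] = 1
x[1] = -3
x[2] = -1
x[3] = -2

x = [1, -3, -1, -2]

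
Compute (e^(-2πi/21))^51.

Since ω_21^21 = 1, powers reduce modulo 21.
51 mod 21 = 9
So ω_21^51 = ω_21^9 = e^(-2πi·9/21)

ω_21^51 = ω_21^9 = -0.9010-0.4339i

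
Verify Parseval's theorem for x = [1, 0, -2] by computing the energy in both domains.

Time domain:
Σ|x[n]|² = |1|² + |0|² + |-2|² = 5.0000

Frequency domain:
(1/3)Σ|X[k]|² = (1/3)(|-1|² + |2.0000-1.7321i|² + |2.0000+1.7321i|²) = (1/3)·15.0000 = 5.0000

Both sides agree, confirming Parseval's theorem.

Σ|x[n]|² = (1/N)Σ|X[k]|² = 5.0000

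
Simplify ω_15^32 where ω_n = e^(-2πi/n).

Since ω_15^15 = 1, powers reduce modulo 15.
32 mod 15 = 2
So ω_15^32 = ω_15^2 = e^(-2πi·2/15)

ω_15^32 = ω_15^2 = 0.6691-0.7431i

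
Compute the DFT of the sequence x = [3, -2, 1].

X[k] = Σ(n=0 to 2) x[n] · ω_3^(nk)
where ω_3 = e^(-2πi/3)

Computing each X[k]:
X[0] = 2
X[1] = 3.5000+2.5981i
X[2] = 3.5000-2.5981i

X = [2, 3.5000+2.5981i, 3.5000-2.5981i]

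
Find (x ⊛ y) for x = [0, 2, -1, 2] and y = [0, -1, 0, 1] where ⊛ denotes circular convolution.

(x ⊛ y)[n] = Σ(m=0 to 3) x[m] · y[(n-m) mod 4]

Computing each output sample:
(x ⊛ y)[0] = 0
(x ⊛ y)[1] = -1
(x ⊛ y)[2] = 0
(x ⊛ y)[3] = 1

x ⊛ y = [0, -1, 0, 1]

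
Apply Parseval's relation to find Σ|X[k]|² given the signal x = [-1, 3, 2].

Parseval: Σ|x[n]|² = (1/N)Σ|X[k]|², so Σ|X[k]|² = N·Σ|x[n]|² = 3·14.0000

Σ|X[k]|² = N·Σ|x[n]|² = 3·14.0000 = 42.0000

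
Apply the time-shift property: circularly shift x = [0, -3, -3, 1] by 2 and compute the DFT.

Time shift by 2: X_shifted[k] = ω_4^(2k) · X[k]
Shifted x = [-3, 1, 0, -3]

DFT(x[n-2]) = [-5, -3-4i, -1, -3+4i]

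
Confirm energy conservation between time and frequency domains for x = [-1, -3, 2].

Time domain:
Σ|x[n]|² = |-1|² + |-3|² + |2|² = 14.0000

Frequency domain:
(1/3)Σ|X[k]|² = (1/3)(|-2|² + |-0.5000+4.3301i|² + |-0.5000-4.3301i|²) = (1/3)·42.0000 = 14.0000

Both sides agree, confirming Parseval's theorem.

Σ|x[n]|² = (1/N)Σ|X[k]|² = 14.0000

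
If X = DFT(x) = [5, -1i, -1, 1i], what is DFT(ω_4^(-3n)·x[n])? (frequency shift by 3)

Modulation property: DFT(ω_4^(-3n)·x[n]) = X[(k-3) mod 4], so circularly shift X by 3 positions.

X[k-3] = [-1i, -1, 1i, 5]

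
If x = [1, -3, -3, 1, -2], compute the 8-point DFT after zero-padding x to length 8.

Original 5-point DFT: [-6, 1.0729+3.3022i, 4.4271-3.2164i, 4.4271+3.2164i, 1.0729-3.3022i]
Zero-padded 8-point DFT provides frequency interpolation.

DFT_8([x, 0, ...]) = [-6, 0.1716+4.4142i, 2+4i, 5.8284-1.5858i, -2, 5.8284+1.5858i, 2-4i, 0.1716-4.4142i]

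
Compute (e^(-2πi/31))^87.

Since ω_31^31 = 1, powers reduce modulo 31.
87 mod 31 = 25
So ω_31^87 = ω_31^25 = e^(-2πi·25/31)

ω_31^87 = ω_31^25 = 0.3473+0.9378i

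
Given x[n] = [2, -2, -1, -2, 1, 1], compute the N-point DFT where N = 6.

X[k] = Σ(n=0 to 5) x[n] · ω_6^(nk)
where ω_6 = e^(-2πi/6)

Computing each X[k]:
X[0] = -1
X[1] = 3.5000+4.3301i
X[2] = 0.5000+0.8660i
X[3] = 5
X[4] = 0.5000-0.8660i
X[5] = 3.5000-4.3301i

X = [-1, 3.5000+4.3301i, 0.5000+0.8660i, 5, 0.5000-0.8660i, 3.5000-4.3301i]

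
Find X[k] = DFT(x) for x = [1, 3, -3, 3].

X[k] = Σ(n=0 to 3) x[n] · ω_4^(nk)
where ω_4 = e^(-2πi/4)

Computing each X[k]:
X[0] = 4
X[1] = 4
X[2] = -8
X[3] = 4

X = [4, 4, -8, 4]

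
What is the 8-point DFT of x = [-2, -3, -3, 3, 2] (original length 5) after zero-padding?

Original 5-point DFT: [-3, -2.3090+8.2820i, -1.1910-2.7674i, -1.1910+2.7674i, -2.3090-8.2820i]
Zero-padded 8-point DFT provides frequency interpolation.

DFT_8([x, 0, ...]) = [-3, -8.2426+3.0000i, 3+6i, 0.2426-3.0000i, -3, 0.2426+3.0000i, 3-6i, -8.2426-3.0000i]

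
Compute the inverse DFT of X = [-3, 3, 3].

x[n] = (1/3) Σ(k=0 to 2) X[k] · e^(2πikn/3)

Computing each x[n]:
x[0] = 1
x[1] = -2
x[2] = -2

x = [1, -2, -2]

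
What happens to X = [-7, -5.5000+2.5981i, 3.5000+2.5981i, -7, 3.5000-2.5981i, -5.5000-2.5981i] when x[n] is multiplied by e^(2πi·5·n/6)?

Modulation property: DFT(ω_6^(-5n)·x[n]) = X[(k-5) mod 6], so circularly shift X by 5 positions.

X[k-5] = [-5.5000+2.5981i, 3.5000+2.5981i, -7, 3.5000-2.5981i, -5.5000-2.5981i, -7]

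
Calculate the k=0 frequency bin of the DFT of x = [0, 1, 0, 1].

X[0] = Σ(n=0 to 3) x[n] · ω_4^0 = Σ x[n]
= (0) + (1) + (0) + (1)

X[0] = 2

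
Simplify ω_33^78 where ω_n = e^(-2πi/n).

Since ω_33^33 = 1, powers reduce modulo 33.
78 mod 33 = 12
So ω_33^78 = ω_33^12 = e^(-2πi·12/33)

ω_33^78 = ω_33^12 = -0.6549-0.7557i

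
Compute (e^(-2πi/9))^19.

Since ω_9^9 = 1, powers reduce modulo 9.
19 mod 9 = 1
So ω_9^19 = ω_9^1 = e^(-2πi·1/9)

ω_9^19 = ω_9^1 = 0.7660-0.6428i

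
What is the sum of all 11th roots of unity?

Sum of all nth roots of unity equals 0 for n > 1 (geometric series with r ≠ 1).

0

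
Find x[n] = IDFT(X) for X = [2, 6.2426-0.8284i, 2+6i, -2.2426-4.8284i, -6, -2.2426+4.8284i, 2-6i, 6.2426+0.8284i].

x[n] = (1/8) Σ(k=0 to 7) X[k] · e^(2πikn/8)

Computing each x[n]:
x[0] = 1
x[1] = 2
x[2] = -2
x[3] = 2
x[4] = -1
x[5] = -3
x[6] = 0
x[7] = 3

x = [1, 2, -2, 2, -1, -3, 0, 3]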